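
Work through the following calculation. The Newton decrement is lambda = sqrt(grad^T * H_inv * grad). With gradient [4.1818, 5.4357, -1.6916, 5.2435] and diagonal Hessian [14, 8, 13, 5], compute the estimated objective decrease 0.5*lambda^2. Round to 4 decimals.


Step 1: H is diagonal, so H^(-1) * g = [0.2987, 0.6795, -0.1301, 1.0487].
Step 2: g^T H^(-1) g = sum_i g_i^2 / H_ii
  = (4.1818)^2/14 + (5.4357)^2/8 + (-1.6916)^2/13 + (5.2435)^2/5
  = 1.2491 + 3.6934 + 0.2201 + 5.4989 = 10.6614
Step 3: Objective decrease = 0.5 * g^T H^(-1) g = 5.3307


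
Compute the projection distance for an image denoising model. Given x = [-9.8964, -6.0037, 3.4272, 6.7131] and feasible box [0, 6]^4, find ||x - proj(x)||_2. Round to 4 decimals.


Project each component onto [0, 6].
clip(-9.8964) = 0.0, clip(-6.0037) = 0.0, clip(3.4272) = 3.4272, clip(6.7131) = 6.0
Projection = [0.0, 0.0, 3.4272, 6.0]
Squared diffs: [97.9387, 36.0444, 0.0, 0.5085]
Distance = sqrt(134.4916) = 11.5971


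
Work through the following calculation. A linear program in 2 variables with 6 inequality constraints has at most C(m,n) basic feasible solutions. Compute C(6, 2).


Each vertex corresponds to some choice of n active constraints out of m, so the number of vertices is at most C(m, n) = m! / (n!(m-n)!).
m = 6, n = 2
Numerator: 6 * 5
Denominator: 2! = 2
C(6, 2) = 15


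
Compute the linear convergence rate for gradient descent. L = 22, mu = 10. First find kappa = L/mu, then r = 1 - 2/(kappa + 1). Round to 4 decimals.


Step 1: Compute the condition number.
kappa = L/mu = 22/10 = 2.2
Step 2: Compute the convergence rate.
r = 1 - 2/(kappa + 1) = 1 - 2*mu/(L + mu) = (L - mu)/(L + mu) = 12/32 = 0.375


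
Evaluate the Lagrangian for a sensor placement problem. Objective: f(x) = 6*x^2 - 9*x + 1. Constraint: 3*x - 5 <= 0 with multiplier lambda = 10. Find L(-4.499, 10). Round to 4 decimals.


Step 1: Evaluate f(x).
f(-4.499) = 6*(-4.499)^2 - 9*(-4.499) + 1 = 162.937
Step 2: Evaluate g(x).
g(-4.499) = 3*-4.499 - 5 = -18.497
Step 3: Compute Lagrangian.
L = 162.937 + 10*-18.497 = -22.033


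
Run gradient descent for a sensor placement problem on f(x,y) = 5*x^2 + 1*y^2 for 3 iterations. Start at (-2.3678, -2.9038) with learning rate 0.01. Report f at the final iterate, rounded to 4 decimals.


Gradient descent on f(x,y) = 5*x^2 + 1*y^2.
Starting point: (-2.3678, -2.9038), alpha = 0.01
Step 1: grad_x = 2*5*-2.3678 = -23.678, grad_y = 2*1*-2.9038 = -5.8076
  x_1 = -2.3678 - 0.01*-23.678 = -2.131
  y_1 = -2.9038 - 0.01*-5.8076 = -2.8457
Step 2: grad_x = 2*5*-2.131 = -21.3102, grad_y = 2*1*-2.8457 = -5.6914
  x_2 = -2.131 - 0.01*-21.3102 = -1.9179
  y_2 = -2.8457 - 0.01*-5.6914 = -2.7888
Step 3: grad_x = 2*5*-1.9179 = -19.1792, grad_y = 2*1*-2.7888 = -5.5776
  x_3 = -1.9179 - 0.01*-19.1792 = -1.7261
  y_3 = -2.7888 - 0.01*-5.5776 = -2.733
f(-1.7261, -2.733) = 5*(-1.7261)^2 + 1*(-2.733)^2 = 22.367


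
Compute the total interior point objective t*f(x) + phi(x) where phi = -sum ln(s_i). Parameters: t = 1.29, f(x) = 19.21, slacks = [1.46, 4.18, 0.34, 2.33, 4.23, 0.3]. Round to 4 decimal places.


Step 1: Compute log-barrier.
ln values: [0.3784, 1.4303, -1.0788, 0.8459, 1.4422, -1.204]
phi = -(0.3784 + 1.4303 - 1.0788 + 0.8459 + 1.4422 - 1.204) = -1.814
Step 2: Compute augmented objective.
t*f(x) = 1.29*19.21 = 24.7809
Total = 24.7809 - 1.814 = 22.9669


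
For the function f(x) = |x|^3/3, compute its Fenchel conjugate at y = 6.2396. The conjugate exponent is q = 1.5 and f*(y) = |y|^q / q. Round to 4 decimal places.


The conjugate exponent q satisfies 1/p + 1/q = 1.
p = 3, so q = 3/(3 - 1) = 1.5
|y|^q = 6.2396^1.5 = 15.586
f*(6.2396) = 15.586 / 1.5 = 10.3907


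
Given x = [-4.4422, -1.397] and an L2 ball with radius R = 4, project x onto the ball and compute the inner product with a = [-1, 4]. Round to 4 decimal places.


Step 1: Compute ||x|| (intermediates to 6 decimals).
||x|| = sqrt((-4.4422)^2 + (-1.397)^2) = 4.656689
Step 2: Project.
Since ||x|| > R, scale = R/||x|| = 4/4.656689 = 0.858979, proj(x) = scale * x
proj(x) = [-3.815757, -1.199994]
Step 3: Dot product.
a^T * proj(x) = -1*(-3.815757) + 4*(-1.199994) = -0.9842


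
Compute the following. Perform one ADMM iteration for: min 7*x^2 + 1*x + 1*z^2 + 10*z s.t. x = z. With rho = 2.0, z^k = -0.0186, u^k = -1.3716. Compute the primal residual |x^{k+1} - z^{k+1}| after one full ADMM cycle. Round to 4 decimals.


ADMM iteration with rho = 2.0, z^k = -0.0186, u^k = -1.3716
Step 1: x-update.
Minimize 7*x^2 + 1*x + (2.0/2)*(x + 0.0186 - 1.3716)^2
FOC: (2*7 + 2.0)*x = -1 + 2.0*(-0.0186 + 1.3716)
x^{k+1} = 0.1066
Step 2: z-update.
Minimize 1*z^2 + 10*z + (2.0/2)*(0.1066 - z - 1.3716)^2
FOC: (2*1 + 2.0)*z = -10 + 2.0*(0.1066 - 1.3716)
z^{k+1} = -3.1325
Step 3: u-update.
u^{k+1} = -1.3716 + 0.1066 + 3.1325 = 1.8675
Step 4: Primal residual = |0.1066 + 3.1325| = 3.2391


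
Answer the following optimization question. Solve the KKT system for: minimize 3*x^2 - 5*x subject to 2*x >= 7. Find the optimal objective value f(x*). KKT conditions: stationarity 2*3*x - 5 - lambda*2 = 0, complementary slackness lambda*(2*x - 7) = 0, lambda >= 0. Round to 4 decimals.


Step 1: Try lambda = 0 (constraint inactive).
x_unc = 5/(2*3) = 0.8333
Check: 2*0.8333 = 1.6666 < 7 -- violated!
Step 2: Constraint must be active: 2*x = 7
x* = 7/2 = 3.5
lambda = (2*3*3.5 - 5)/2 = 8.0
Step 3: Compute optimal value.
f(x*) = 3*3.5^2 - 5*3.5 = 19.25


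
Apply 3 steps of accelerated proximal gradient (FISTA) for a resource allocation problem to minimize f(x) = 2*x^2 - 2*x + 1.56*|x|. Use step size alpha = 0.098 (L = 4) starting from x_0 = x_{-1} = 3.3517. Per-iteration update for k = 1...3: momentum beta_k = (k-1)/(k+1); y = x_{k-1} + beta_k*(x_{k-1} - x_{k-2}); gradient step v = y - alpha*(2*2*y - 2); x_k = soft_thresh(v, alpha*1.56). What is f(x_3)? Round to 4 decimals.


FISTA on f(x) = 2*x^2 - 2*x + 1.56*|x|
L = 4, alpha = 0.098
Iteration 1: beta = 0.0, y = 3.3517 + 0.0*(3.3517 - 3.3517) = 3.3517
  grad(y) = 11.4068, v = y - alpha*grad = 2.2338
  prox(v) = soft_thresh(2.2338, 0.1529) = 2.081
Iteration 2: beta = 0.3333, y = 2.081 + 0.3333*(2.081 - 3.3517) = 1.6574
  grad(y) = 4.6295, v = y - alpha*grad = 1.2037
  prox(v) = soft_thresh(1.2037, 0.1529) = 1.0508
Iteration 3: beta = 0.5, y = 1.0508 + 0.5*(1.0508 - 2.081) = 0.5357
  grad(y) = 0.1429, v = y - alpha*grad = 0.5217
  prox(v) = soft_thresh(0.5217, 0.1529) = 0.3688
f(x_3) = 2*0.3688^2 - 2*0.3688 + 1.56*|0.3688| = 0.1098


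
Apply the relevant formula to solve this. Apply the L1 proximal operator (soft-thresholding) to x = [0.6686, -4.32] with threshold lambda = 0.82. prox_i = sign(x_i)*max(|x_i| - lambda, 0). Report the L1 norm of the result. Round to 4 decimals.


Soft-thresholding with lambda = 0.82:
prox(0.6686) = sign(0.6686)*max(|0.6686| - 0.82, 0) = 0.0
prox(-4.32) = sign(-4.32)*max(|-4.32| - 0.82, 0) = -3.5
prox(x) = [0.0, -3.5]
||prox(x)||_1 = 0.0 + 3.5 = 3.5


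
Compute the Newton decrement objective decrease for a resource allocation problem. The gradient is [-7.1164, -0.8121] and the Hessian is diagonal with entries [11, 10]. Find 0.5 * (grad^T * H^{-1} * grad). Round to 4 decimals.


Step 1: H is diagonal, so H^(-1) * g = [-0.6469, -0.0812].
Step 2: g^T H^(-1) g = sum_i g_i^2 / H_ii
  = (-7.1164)^2/11 + (-0.8121)^2/10
  = 4.6039 + 0.066 = 4.6699
Step 3: Objective decrease = 0.5 * g^T H^(-1) g = 2.3349


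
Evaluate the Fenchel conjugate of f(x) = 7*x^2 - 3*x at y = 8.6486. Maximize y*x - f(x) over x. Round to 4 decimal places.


f*(y) = sup_x {y*x - a*x^2 - b*x} = sup_x {(y-b)*x - a*x^2}
FOC: (y - b) - 2a*x = 0 => x* = (y - b)/(2a)
x* = (8.6486 + 3)/(2*7) = 0.832
f*(8.6486) = (y-b)^2/(4a) = (8.6486 + 3)^2/(4*7)
= 135.6899/28 = 4.8461


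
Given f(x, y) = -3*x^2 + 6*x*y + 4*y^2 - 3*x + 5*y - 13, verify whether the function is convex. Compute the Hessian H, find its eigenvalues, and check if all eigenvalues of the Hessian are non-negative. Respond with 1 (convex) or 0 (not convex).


The Hessian of f(x,y) = -3*x^2 + 6*x*y + 4*y^2 - 3*x + 5*y - 13 is:
H = [[-6, 6], [6, 8]]
Trace = -6 + 8 = 2
Determinant = -6*8 - (6)^2 = -84
Discriminant = (2)^2 - 4*-84 = 340.0
Eigenvalues: lambda_1 = -8.2195, lambda_2 = 10.2195
The function is not convex.

0


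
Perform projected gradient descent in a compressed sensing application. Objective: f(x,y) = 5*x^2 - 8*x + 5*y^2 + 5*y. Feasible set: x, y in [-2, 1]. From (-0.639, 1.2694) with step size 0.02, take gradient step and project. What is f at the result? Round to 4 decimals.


Step 1: Compute gradient at (-0.639, 1.2694).
grad_x = 2*5*-0.639 - 8 = -14.39
grad_y = 2*5*1.2694 + 5 = 17.694
Step 2: Gradient step.
x_raw = -0.639 - 0.02*-14.39 = -0.3512
y_raw = 1.2694 - 0.02*17.694 = 0.9155
Step 3: Project onto [-2, 1].
x_proj = clip(-0.3512) = -0.3512
y_proj = clip(0.9155) = 0.9155
Step 4: Evaluate f.
f(-0.3512, 0.9155) = 12.1948


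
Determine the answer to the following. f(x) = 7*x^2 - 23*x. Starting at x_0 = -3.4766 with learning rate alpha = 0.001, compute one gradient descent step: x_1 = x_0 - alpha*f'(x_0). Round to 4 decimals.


We compute the gradient at x_0 and apply the update.
f'(x) = 14*x - 23
f'(-3.4766) = 14*-3.4766 - 23 = -71.6724
x_1 = -3.4766 - 0.001*-71.6724 = -3.4049


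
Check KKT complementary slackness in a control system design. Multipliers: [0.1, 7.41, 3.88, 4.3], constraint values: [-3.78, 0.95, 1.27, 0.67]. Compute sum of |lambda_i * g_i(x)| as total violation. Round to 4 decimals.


KKT complementary slackness check:
lambda_1 * g_1 = 0.1 * -3.78 = -0.378
lambda_2 * g_2 = 7.41 * 0.95 = 7.0395
lambda_3 * g_3 = 3.88 * 1.27 = 4.9276
lambda_4 * g_4 = 4.3 * 0.67 = 2.881
Total violation = 0.378 + 7.0395 + 4.9276 + 2.881 = 15.2261


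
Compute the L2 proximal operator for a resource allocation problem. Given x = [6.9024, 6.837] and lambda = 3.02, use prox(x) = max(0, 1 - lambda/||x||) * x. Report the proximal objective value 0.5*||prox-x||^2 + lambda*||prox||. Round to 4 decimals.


Step 1: Compute ||x||.
||x|| = 9.7153
Step 2: Compute scaling factor.
scale = max(0, 1 - 3.02/9.7153) = 0.6892
Step 3: prox(x) = [4.7568, 4.7117]
||prox(x)|| = 6.6953
Step 4: Proximal objective.
0.5*||prox-x||^2 = 4.5602
lambda*||prox|| = 20.2198
Total = 24.7801


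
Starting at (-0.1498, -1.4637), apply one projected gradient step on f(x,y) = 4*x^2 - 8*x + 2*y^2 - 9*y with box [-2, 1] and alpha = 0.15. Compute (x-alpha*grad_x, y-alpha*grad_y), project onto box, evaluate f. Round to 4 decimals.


Step 1: Compute gradient at (-0.1498, -1.4637).
grad_x = 2*4*-0.1498 - 8 = -9.1984
grad_y = 2*2*-1.4637 - 9 = -14.8548
Step 2: Gradient step.
x_raw = -0.1498 - 0.15*-9.1984 = 1.23
y_raw = -1.4637 - 0.15*-14.8548 = 0.7645
Step 3: Project onto [-2, 1].
x_proj = clip(1.23) = 1.0
y_proj = clip(0.7645) = 0.7645
Step 4: Evaluate f.
f(1.0, 0.7645) = -9.7117


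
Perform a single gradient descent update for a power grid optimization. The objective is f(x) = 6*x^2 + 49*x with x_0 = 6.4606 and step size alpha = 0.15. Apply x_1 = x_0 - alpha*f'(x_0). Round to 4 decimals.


We compute the gradient at x_0 and apply the update.
f'(x) = 12*x + 49
f'(6.4606) = 12*6.4606 + 49 = 126.5272
x_1 = 6.4606 - 0.15*126.5272 = -12.5185


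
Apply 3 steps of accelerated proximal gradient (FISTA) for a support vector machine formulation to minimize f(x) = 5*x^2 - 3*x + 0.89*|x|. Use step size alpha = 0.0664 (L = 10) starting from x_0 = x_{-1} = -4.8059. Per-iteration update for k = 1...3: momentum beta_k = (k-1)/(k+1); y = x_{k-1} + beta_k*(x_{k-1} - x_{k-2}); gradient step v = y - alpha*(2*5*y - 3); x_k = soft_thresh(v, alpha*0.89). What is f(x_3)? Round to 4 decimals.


FISTA on f(x) = 5*x^2 - 3*x + 0.89*|x|
L = 10, alpha = 0.0664
Iteration 1: beta = 0.0, y = -4.8059 + 0.0*(-4.8059 + 4.8059) = -4.8059
  grad(y) = -51.059, v = y - alpha*grad = -1.4156
  prox(v) = soft_thresh(-1.4156, 0.0591) = -1.3565
Iteration 2: beta = 0.3333, y = -1.3565 + 0.3333*(-1.3565 + 4.8059) = -0.2067
  grad(y) = -5.0668, v = y - alpha*grad = 0.1298
  prox(v) = soft_thresh(0.1298, 0.0591) = 0.0707
Iteration 3: beta = 0.5, y = 0.0707 + 0.5*(0.0707 + 1.3565) = 0.7842
  grad(y) = 4.8423, v = y - alpha*grad = 0.4627
  prox(v) = soft_thresh(0.4627, 0.0591) = 0.4036
f(x_3) = 5*0.4036^2 - 3*0.4036 + 0.89*|0.4036| = -0.0371


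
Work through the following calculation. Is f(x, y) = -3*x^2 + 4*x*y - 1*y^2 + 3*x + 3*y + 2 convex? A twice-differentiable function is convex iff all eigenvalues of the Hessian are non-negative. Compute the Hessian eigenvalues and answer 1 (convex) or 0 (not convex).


The Hessian of f(x,y) = -3*x^2 + 4*x*y - 1*y^2 + 3*x + 3*y + 2 is:
H = [[-6, 4], [4, -2]]
Trace = -6 - 2 = -8
Determinant = -6*-2 - (4)^2 = -4
Discriminant = (-8)^2 - 4*-4 = 80.0
Eigenvalues: lambda_1 = -8.4721, lambda_2 = 0.4721
The function is not convex.

0


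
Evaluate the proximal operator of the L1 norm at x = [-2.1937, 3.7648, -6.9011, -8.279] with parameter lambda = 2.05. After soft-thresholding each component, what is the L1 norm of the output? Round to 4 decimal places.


Soft-thresholding with lambda = 2.05:
prox(-2.1937) = sign(-2.1937)*max(|-2.1937| - 2.05, 0) = -0.1437
prox(3.7648) = sign(3.7648)*max(|3.7648| - 2.05, 0) = 1.7148
prox(-6.9011) = sign(-6.9011)*max(|-6.9011| - 2.05, 0) = -4.8511
prox(-8.279) = sign(-8.279)*max(|-8.279| - 2.05, 0) = -6.229
prox(x) = [-0.1437, 1.7148, -4.8511, -6.229]
||prox(x)||_1 = 0.1437 + 1.7148 + 4.8511 + 6.229 = 12.9386


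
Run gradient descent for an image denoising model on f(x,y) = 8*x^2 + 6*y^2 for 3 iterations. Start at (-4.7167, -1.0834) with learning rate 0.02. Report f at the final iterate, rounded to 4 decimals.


Gradient descent on f(x,y) = 8*x^2 + 6*y^2.
Starting point: (-4.7167, -1.0834), alpha = 0.02
Step 1: grad_x = 2*8*-4.7167 = -75.4672, grad_y = 2*6*-1.0834 = -13.0008
  x_1 = -4.7167 - 0.02*-75.4672 = -3.2074
  y_1 = -1.0834 - 0.02*-13.0008 = -0.8234
Step 2: grad_x = 2*8*-3.2074 = -51.3177, grad_y = 2*6*-0.8234 = -9.8806
  x_2 = -3.2074 - 0.02*-51.3177 = -2.181
  y_2 = -0.8234 - 0.02*-9.8806 = -0.6258
Step 3: grad_x = 2*8*-2.181 = -34.896, grad_y = 2*6*-0.6258 = -7.5093
  x_3 = -2.181 - 0.02*-34.896 = -1.4831
  y_3 = -0.6258 - 0.02*-7.5093 = -0.4756
f(-1.4831, -0.4756) = 8*(-1.4831)^2 + 6*(-0.4756)^2 = 18.9533


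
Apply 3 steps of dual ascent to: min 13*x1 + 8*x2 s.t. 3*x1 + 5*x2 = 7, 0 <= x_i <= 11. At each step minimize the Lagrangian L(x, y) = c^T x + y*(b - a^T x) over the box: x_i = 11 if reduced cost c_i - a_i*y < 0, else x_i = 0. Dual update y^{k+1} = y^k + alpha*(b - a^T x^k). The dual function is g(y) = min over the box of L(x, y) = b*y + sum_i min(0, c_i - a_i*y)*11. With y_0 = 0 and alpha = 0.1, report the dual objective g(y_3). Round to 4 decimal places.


Dual ascent for LP: min 13*x1 + 8*x2, 3*x1 + 5*x2 = 7, 0 <= x_i <= 11
Step 1: y^k = 0.0, reduced costs: (13.0, 8.0)
  x^k = (0.0, 0.0), subgradient = b - a^T x = 7.0
  y^{k+1} = 0.0 + 0.1*7.0 = 0.7
Step 2: y^k = 0.7, reduced costs: (10.9, 4.5)
  x^k = (0.0, 0.0), subgradient = b - a^T x = 7.0
  y^{k+1} = 0.7 + 0.1*7.0 = 1.4
Step 3: y^k = 1.4, reduced costs: (8.8, 1.0)
  x^k = (0.0, 0.0), subgradient = b - a^T x = 7.0
  y^{k+1} = 1.4 + 0.1*7.0 = 2.1
Dual objective at y_3 = 2.1: reduced costs (6.7, -2.5), box minimizer x = (0.0, 11.0)
g(y_3) = b*y + (c1 - a1*y)*x1 + (c2 - a2*y)*x2 = 7*2.1 + 6.7*0.0 + (-2.5)*11.0 = 14.7 + 0.0 - 27.5 = -12.8


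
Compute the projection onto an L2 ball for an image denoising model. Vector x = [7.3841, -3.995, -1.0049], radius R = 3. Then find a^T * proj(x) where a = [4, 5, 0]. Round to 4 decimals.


Step 1: Compute ||x|| (intermediates to 6 decimals).
||x|| = sqrt(7.3841^2 + (-3.995)^2 + (-1.0049)^2) = 8.455459
Step 2: Project.
Since ||x|| > R, scale = R/||x|| = 3/8.455459 = 0.3548, proj(x) = scale * x
proj(x) = [2.619879, -1.417426, -0.356539]
Step 3: Dot product.
a^T * proj(x) = 4*2.619879 + 5*(-1.417426) + 0*(-0.356539) = 3.3924


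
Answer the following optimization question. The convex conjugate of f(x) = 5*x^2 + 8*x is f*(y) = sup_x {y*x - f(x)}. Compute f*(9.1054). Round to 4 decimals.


f*(y) = sup_x {y*x - a*x^2 - b*x} = sup_x {(y-b)*x - a*x^2}
FOC: (y - b) - 2a*x = 0 => x* = (y - b)/(2a)
x* = (9.1054 - 8)/(2*5) = 0.1105
f*(9.1054) = (y-b)^2/(4a) = (9.1054 - 8)^2/(4*5)
= 1.2219/20 = 0.0611


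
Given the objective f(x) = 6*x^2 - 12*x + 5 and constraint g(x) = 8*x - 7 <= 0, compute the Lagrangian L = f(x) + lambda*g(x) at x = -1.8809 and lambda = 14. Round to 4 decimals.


Step 1: Evaluate f(x).
f(-1.8809) = 6*(-1.8809)^2 - 12*(-1.8809) + 5 = 48.7975
Step 2: Evaluate g(x).
g(-1.8809) = 8*-1.8809 - 7 = -22.0472
Step 3: Compute Lagrangian.
L = 48.7975 + 14*-22.0472 = -259.8633


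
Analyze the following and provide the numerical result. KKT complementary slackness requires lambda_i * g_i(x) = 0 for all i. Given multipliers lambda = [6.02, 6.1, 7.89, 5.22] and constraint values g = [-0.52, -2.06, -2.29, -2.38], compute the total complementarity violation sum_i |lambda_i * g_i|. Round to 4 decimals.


KKT complementary slackness check:
lambda_1 * g_1 = 6.02 * -0.52 = -3.1304
lambda_2 * g_2 = 6.1 * -2.06 = -12.566
lambda_3 * g_3 = 7.89 * -2.29 = -18.0681
lambda_4 * g_4 = 5.22 * -2.38 = -12.4236
Total violation = 3.1304 + 12.566 + 18.0681 + 12.4236 = 46.1881


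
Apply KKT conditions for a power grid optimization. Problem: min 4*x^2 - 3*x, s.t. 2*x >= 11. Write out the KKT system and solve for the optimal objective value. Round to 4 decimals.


Step 1: Try lambda = 0 (constraint inactive).
x_unc = 3/(2*4) = 0.375
Check: 2*0.375 = 0.75 < 11 -- violated!
Step 2: Constraint must be active: 2*x = 11
x* = 11/2 = 5.5
lambda = (2*4*5.5 - 3)/2 = 20.5
Step 3: Compute optimal value.
f(x*) = 4*5.5^2 - 3*5.5 = 104.5


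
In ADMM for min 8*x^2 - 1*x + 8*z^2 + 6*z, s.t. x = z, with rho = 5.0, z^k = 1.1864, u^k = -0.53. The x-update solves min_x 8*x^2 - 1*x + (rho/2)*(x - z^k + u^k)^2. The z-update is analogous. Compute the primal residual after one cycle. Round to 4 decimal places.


ADMM iteration with rho = 5.0, z^k = 1.1864, u^k = -0.53
Step 1: x-update.
Minimize 8*x^2 - 1*x + (5.0/2)*(x - 1.1864 - 0.53)^2
FOC: (2*8 + 5.0)*x = 1 + 5.0*(1.1864 + 0.53)
x^{k+1} = 0.4563
Step 2: z-update.
Minimize 8*z^2 + 6*z + (5.0/2)*(0.4563 - z - 0.53)^2
FOC: (2*8 + 5.0)*z = -6 + 5.0*(0.4563 - 0.53)
z^{k+1} = -0.3033
Step 3: u-update.
u^{k+1} = -0.53 + 0.4563 + 0.3033 = 0.2296
Step 4: Primal residual = |0.4563 + 0.3033| = 0.7596


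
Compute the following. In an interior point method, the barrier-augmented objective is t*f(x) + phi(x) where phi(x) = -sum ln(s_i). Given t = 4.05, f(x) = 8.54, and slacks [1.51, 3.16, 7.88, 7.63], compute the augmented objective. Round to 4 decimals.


Step 1: Compute log-barrier.
ln values: [0.4121, 1.1506, 2.0643, 2.0321]
phi = -(0.4121 + 1.1506 + 2.0643 + 2.0321) = -5.6591
Step 2: Compute augmented objective.
t*f(x) = 4.05*8.54 = 34.587
Total = 34.587 - 5.6591 = 28.9279


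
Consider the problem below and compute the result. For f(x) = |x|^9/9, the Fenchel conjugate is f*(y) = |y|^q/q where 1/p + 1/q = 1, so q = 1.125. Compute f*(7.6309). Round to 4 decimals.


The conjugate exponent q satisfies 1/p + 1/q = 1.
p = 9, so q = 9/(9 - 1) = 1.125
|y|^q = 7.6309^1.125 = 9.8378
f*(7.6309) = 9.8378 / 1.125 = 8.7447


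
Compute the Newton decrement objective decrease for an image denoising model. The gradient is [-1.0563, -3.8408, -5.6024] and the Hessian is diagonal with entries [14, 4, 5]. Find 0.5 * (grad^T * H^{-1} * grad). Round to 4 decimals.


Step 1: H is diagonal, so H^(-1) * g = [-0.0755, -0.9602, -1.1205].
Step 2: g^T H^(-1) g = sum_i g_i^2 / H_ii
  = (-1.0563)^2/14 + (-3.8408)^2/4 + (-5.6024)^2/5
  = 0.0797 + 3.6879 + 6.2774 = 10.045
Step 3: Objective decrease = 0.5 * g^T H^(-1) g = 5.0225


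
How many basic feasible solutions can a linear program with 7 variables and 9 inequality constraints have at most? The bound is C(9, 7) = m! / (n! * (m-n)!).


Each vertex corresponds to some choice of n active constraints out of m, so the number of vertices is at most C(m, n) = m! / (n!(m-n)!).
m = 9, n = 7
Numerator: 9 * 8 * 7 * 6 * 5 * 4 * 3
Denominator: 7! = 5040
C(9, 7) = 36


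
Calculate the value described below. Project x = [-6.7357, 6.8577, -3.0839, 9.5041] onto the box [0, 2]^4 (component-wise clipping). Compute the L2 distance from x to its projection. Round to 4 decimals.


Project each component onto [0, 2].
clip(-6.7357) = 0.0, clip(6.8577) = 2.0, clip(-3.0839) = 0.0, clip(9.5041) = 2.0
Projection = [0.0, 2.0, 0.0, 2.0]
Squared diffs: [45.3697, 23.5972, 9.5104, 56.3115]
Distance = sqrt(134.7888) = 11.6099


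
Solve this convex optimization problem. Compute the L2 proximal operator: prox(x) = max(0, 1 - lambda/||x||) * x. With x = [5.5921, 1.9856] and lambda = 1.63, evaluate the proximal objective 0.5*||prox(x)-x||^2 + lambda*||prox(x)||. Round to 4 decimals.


Step 1: Compute ||x||.
||x|| = 5.9342
Step 2: Compute scaling factor.
scale = max(0, 1 - 1.63/5.9342) = 0.7253
Step 3: prox(x) = [4.0561, 1.4402]
||prox(x)|| = 4.3042
Step 4: Proximal objective.
0.5*||prox-x||^2 = 1.3285
lambda*||prox|| = 7.0158
Total = 8.3442


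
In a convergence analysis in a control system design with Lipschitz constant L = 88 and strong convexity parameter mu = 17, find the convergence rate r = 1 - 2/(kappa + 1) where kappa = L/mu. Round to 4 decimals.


Step 1: Compute the condition number.
kappa = L/mu = 88/17 = 5.1765
Step 2: Compute the convergence rate.
r = 1 - 2/(kappa + 1) = 1 - 2*mu/(L + mu) = (L - mu)/(L + mu) = 71/105 = 0.6762


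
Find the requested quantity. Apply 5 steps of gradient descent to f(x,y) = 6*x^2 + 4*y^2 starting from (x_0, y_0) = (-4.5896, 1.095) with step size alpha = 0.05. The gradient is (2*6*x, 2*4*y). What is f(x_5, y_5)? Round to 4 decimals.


Gradient descent on f(x,y) = 6*x^2 + 4*y^2.
Starting point: (-4.5896, 1.095), alpha = 0.05
Step 1: grad_x = 2*6*-4.5896 = -55.0752, grad_y = 2*4*1.095 = 8.76
  x_1 = -4.5896 - 0.05*-55.0752 = -1.8358
  y_1 = 1.095 - 0.05*8.76 = 0.657
Step 2: grad_x = 2*6*-1.8358 = -22.0301, grad_y = 2*4*0.657 = 5.256
  x_2 = -1.8358 - 0.05*-22.0301 = -0.7343
  y_2 = 0.657 - 0.05*5.256 = 0.3942
Step 3: grad_x = 2*6*-0.7343 = -8.812, grad_y = 2*4*0.3942 = 3.1536
  x_3 = -0.7343 - 0.05*-8.812 = -0.2937
  y_3 = 0.3942 - 0.05*3.1536 = 0.2365
Step 4: grad_x = 2*6*-0.2937 = -3.5248, grad_y = 2*4*0.2365 = 1.8922
  x_4 = -0.2937 - 0.05*-3.5248 = -0.1175
  y_4 = 0.2365 - 0.05*1.8922 = 0.1419
Step 5: grad_x = 2*6*-0.1175 = -1.4099, grad_y = 2*4*0.1419 = 1.1353
  x_5 = -0.1175 - 0.05*-1.4099 = -0.047
  y_5 = 0.1419 - 0.05*1.1353 = 0.0851
f(-0.047, 0.0851) = 6*(-0.047)^2 + 4*0.0851^2 = 0.0423


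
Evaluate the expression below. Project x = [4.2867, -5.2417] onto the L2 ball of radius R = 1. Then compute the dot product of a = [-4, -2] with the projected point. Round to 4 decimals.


Step 1: Compute ||x|| (intermediates to 6 decimals).
||x|| = sqrt(4.2867^2 + (-5.2417)^2) = 6.771353
Step 2: Project.
Since ||x|| > R, scale = R/||x|| = 1/6.771353 = 0.147681, proj(x) = scale * x
proj(x) = [0.633064, -0.774099]
Step 3: Dot product.
a^T * proj(x) = -4*0.633064 - 2*(-0.774099) = -0.9841


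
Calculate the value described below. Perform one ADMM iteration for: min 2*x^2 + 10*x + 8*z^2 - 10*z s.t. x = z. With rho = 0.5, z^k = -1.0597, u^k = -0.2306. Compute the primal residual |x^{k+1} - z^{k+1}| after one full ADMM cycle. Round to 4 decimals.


ADMM iteration with rho = 0.5, z^k = -1.0597, u^k = -0.2306
Step 1: x-update.
Minimize 2*x^2 + 10*x + (0.5/2)*(x + 1.0597 - 0.2306)^2
FOC: (2*2 + 0.5)*x = -10 + 0.5*(-1.0597 + 0.2306)
x^{k+1} = -2.3143
Step 2: z-update.
Minimize 8*z^2 - 10*z + (0.5/2)*(-2.3143 - z - 0.2306)^2
FOC: (2*8 + 0.5)*z = 10 + 0.5*(-2.3143 - 0.2306)
z^{k+1} = 0.5289
Step 3: u-update.
u^{k+1} = -0.2306 - 2.3143 - 0.5289 = -3.0739
Step 4: Primal residual = |-2.3143 - 0.5289| = 2.8433


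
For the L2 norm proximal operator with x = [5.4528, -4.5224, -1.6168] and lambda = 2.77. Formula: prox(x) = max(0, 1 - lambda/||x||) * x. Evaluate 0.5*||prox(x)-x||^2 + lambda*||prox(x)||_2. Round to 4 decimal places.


Step 1: Compute ||x||.
||x|| = 7.2663
Step 2: Compute scaling factor.
scale = max(0, 1 - 2.77/7.2663) = 0.6188
Step 3: prox(x) = [3.3741, -2.7984, -1.0005]
||prox(x)|| = 4.4963
Step 4: Proximal objective.
0.5*||prox-x||^2 = 3.8365
lambda*||prox|| = 12.4548
Total = 16.2912


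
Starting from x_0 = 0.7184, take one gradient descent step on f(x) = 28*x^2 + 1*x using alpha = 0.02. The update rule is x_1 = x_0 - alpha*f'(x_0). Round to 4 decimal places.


We compute the gradient at x_0 and apply the update.
f'(x) = 56*x + 1
f'(0.7184) = 56*0.7184 + 1 = 41.2304
x_1 = 0.7184 - 0.02*41.2304 = -0.1062


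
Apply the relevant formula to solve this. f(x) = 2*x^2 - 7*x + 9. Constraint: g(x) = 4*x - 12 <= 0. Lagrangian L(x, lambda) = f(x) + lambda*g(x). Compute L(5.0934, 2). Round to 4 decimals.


Step 1: Evaluate f(x).
f(5.0934) = 2*5.0934^2 - 7*5.0934 + 9 = 25.2316
Step 2: Evaluate g(x).
g(5.0934) = 4*5.0934 - 12 = 8.3736
Step 3: Compute Lagrangian.
L = 25.2316 + 2*8.3736 = 41.9788


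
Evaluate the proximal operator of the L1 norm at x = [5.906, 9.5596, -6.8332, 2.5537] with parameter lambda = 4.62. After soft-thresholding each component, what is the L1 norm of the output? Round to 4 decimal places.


Soft-thresholding with lambda = 4.62:
prox(5.906) = sign(5.906)*max(|5.906| - 4.62, 0) = 1.286
prox(9.5596) = sign(9.5596)*max(|9.5596| - 4.62, 0) = 4.9396
prox(-6.8332) = sign(-6.8332)*max(|-6.8332| - 4.62, 0) = -2.2132
prox(2.5537) = sign(2.5537)*max(|2.5537| - 4.62, 0) = 0.0
prox(x) = [1.286, 4.9396, -2.2132, 0.0]
||prox(x)||_1 = 1.286 + 4.9396 + 2.2132 + 0.0 = 8.4388


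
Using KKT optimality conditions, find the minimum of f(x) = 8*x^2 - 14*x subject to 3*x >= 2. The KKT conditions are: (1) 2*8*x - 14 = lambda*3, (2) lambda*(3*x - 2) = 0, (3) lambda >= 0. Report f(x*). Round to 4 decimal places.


Step 1: Try lambda = 0 (constraint inactive).
Stationarity: 2*8*x - 14 = 0
x* = 14/(2*8) = 0.875
Check constraint: 3*0.875 = 2.625 >= 2 -- satisfied.
Step 2: Compute optimal value.
f(x*) = 8*0.875^2 - 14*0.875 = -6.125


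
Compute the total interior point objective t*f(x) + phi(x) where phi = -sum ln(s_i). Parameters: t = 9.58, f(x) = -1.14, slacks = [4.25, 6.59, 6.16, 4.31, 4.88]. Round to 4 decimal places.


Step 1: Compute log-barrier.
ln values: [1.4469, 1.8856, 1.8181, 1.4609, 1.5851]
phi = -(1.4469 + 1.8856 + 1.8181 + 1.4609 + 1.5851) = -8.1966
Step 2: Compute augmented objective.
t*f(x) = 9.58*-1.14 = -10.9212
Total = -10.9212 - 8.1966 = -19.1178


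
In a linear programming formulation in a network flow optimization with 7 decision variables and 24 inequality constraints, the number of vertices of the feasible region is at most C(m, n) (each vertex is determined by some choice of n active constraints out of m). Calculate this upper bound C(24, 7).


Each vertex corresponds to some choice of n active constraints out of m, so the number of vertices is at most C(m, n) = m! / (n!(m-n)!).
m = 24, n = 7
Numerator: 24 * 23 * 22 * 21 * 20 * 19 * 18
Denominator: 7! = 5040
C(24, 7) = 346104


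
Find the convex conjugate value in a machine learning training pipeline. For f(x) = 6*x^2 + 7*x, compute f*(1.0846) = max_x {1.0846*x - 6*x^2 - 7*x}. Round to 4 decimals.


f*(y) = sup_x {y*x - a*x^2 - b*x} = sup_x {(y-b)*x - a*x^2}
FOC: (y - b) - 2a*x = 0 => x* = (y - b)/(2a)
x* = (1.0846 - 7)/(2*6) = -0.493
f*(1.0846) = (y-b)^2/(4a) = (1.0846 - 7)^2/(4*6)
= 34.992/24 = 1.458


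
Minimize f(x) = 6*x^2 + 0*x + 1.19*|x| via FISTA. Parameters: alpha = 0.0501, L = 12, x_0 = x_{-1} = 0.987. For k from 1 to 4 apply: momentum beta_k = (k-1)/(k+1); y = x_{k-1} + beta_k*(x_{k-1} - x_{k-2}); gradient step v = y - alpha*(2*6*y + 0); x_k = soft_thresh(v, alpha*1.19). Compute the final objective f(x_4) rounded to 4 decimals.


FISTA on f(x) = 6*x^2 + 0*x + 1.19*|x|
L = 12, alpha = 0.0501
Iteration 1: beta = 0.0, y = 0.987 + 0.0*(0.987 - 0.987) = 0.987
  grad(y) = 11.844, v = y - alpha*grad = 0.3936
  prox(v) = soft_thresh(0.3936, 0.0596) = 0.334
Iteration 2: beta = 0.3333, y = 0.334 + 0.3333*(0.334 - 0.987) = 0.1163
  grad(y) = 1.3959, v = y - alpha*grad = 0.0464
  prox(v) = soft_thresh(0.0464, 0.0596) = 0.0
Iteration 3: beta = 0.5, y = 0.0 + 0.5*(0.0 - 0.334) = -0.167
  grad(y) = -2.004, v = y - alpha*grad = -0.0666
  prox(v) = soft_thresh(-0.0666, 0.0596) = -0.007
Iteration 4: beta = 0.6, y = -0.007 + 0.6*(-0.007 - 0.0) = -0.0112
  grad(y) = -0.134, v = y - alpha*grad = -0.0045
  prox(v) = soft_thresh(-0.0045, 0.0596) = 0.0
f(x_4) = 6*0.0^2 + 0*0.0 + 1.19*|0.0| = 0.0


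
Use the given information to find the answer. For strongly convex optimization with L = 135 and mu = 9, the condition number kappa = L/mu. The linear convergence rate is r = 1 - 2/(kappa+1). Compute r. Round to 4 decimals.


Step 1: Compute the condition number.
kappa = L/mu = 135/9 = 15.0
Step 2: Compute the convergence rate.
r = 1 - 2/(kappa + 1) = 1 - 2*mu/(L + mu) = (L - mu)/(L + mu) = 126/144 = 0.875


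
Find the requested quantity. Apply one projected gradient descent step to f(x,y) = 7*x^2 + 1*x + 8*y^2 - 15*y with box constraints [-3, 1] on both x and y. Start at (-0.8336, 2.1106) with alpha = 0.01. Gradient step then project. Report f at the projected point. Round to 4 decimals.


Step 1: Compute gradient at (-0.8336, 2.1106).
grad_x = 2*7*-0.8336 + 1 = -10.6704
grad_y = 2*8*2.1106 - 15 = 18.7696
Step 2: Gradient step.
x_raw = -0.8336 - 0.01*-10.6704 = -0.7269
y_raw = 2.1106 - 0.01*18.7696 = 1.9229
Step 3: Project onto [-3, 1].
x_proj = clip(-0.7269) = -0.7269
y_proj = clip(1.9229) = 1.0
Step 4: Evaluate f.
f(-0.7269, 1.0) = -4.0283


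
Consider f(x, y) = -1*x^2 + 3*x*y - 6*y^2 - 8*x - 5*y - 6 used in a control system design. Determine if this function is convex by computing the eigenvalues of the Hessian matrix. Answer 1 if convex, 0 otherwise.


The Hessian of f(x,y) = -1*x^2 + 3*x*y - 6*y^2 - 8*x - 5*y - 6 is:
H = [[-2, 3], [3, -12]]
Trace = -2 - 12 = -14
Determinant = -2*-12 - (3)^2 = 15
Discriminant = (-14)^2 - 4*15 = 136.0
Eigenvalues: lambda_1 = -12.831, lambda_2 = -1.169
The function is not convex.

0


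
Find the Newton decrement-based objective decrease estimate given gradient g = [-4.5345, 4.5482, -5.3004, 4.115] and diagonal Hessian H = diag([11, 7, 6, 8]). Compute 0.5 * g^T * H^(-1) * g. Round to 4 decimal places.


Step 1: H is diagonal, so H^(-1) * g = [-0.4122, 0.6497, -0.8834, 0.5144].
Step 2: g^T H^(-1) g = sum_i g_i^2 / H_ii
  = (-4.5345)^2/11 + (4.5482)^2/7 + (-5.3004)^2/6 + (4.115)^2/8
  = 1.8692 + 2.9552 + 4.6824 + 2.1167 = 11.6234
Step 3: Objective decrease = 0.5 * g^T H^(-1) g = 5.8117


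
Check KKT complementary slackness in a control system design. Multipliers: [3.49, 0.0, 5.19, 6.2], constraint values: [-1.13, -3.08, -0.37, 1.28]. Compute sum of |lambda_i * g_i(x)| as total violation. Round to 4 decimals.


KKT complementary slackness check:
lambda_1 * g_1 = 3.49 * -1.13 = -3.9437
lambda_2 * g_2 = 0.0 * -3.08 = -0.0
lambda_3 * g_3 = 5.19 * -0.37 = -1.9203
lambda_4 * g_4 = 6.2 * 1.28 = 7.936
Total violation = 3.9437 + 0.0 + 1.9203 + 7.936 = 13.8


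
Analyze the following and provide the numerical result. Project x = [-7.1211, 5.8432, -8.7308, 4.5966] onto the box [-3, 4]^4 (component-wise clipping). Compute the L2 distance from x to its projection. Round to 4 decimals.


Project each component onto [-3, 4].
clip(-7.1211) = -3.0, clip(5.8432) = 4.0, clip(-8.7308) = -3.0, clip(4.5966) = 4.0
Projection = [-3.0, 4.0, -3.0, 4.0]
Squared diffs: [16.9835, 3.3974, 32.8421, 0.3559]
Distance = sqrt(53.5789) = 7.3198


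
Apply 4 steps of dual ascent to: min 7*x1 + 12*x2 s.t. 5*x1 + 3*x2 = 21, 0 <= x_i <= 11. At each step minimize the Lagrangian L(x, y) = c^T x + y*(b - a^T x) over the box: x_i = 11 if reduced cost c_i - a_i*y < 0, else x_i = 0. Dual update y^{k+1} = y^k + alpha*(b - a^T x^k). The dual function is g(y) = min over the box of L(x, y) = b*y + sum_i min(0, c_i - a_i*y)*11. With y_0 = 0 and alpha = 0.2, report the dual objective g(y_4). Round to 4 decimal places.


Dual ascent for LP: min 7*x1 + 12*x2, 5*x1 + 3*x2 = 21, 0 <= x_i <= 11
Step 1: y^k = 0.0, reduced costs: (7.0, 12.0)
  x^k = (0.0, 0.0), subgradient = b - a^T x = 21.0
  y^{k+1} = 0.0 + 0.2*21.0 = 4.2
Step 2: y^k = 4.2, reduced costs: (-14.0, -0.6)
  x^k = (11.0, 11.0), subgradient = b - a^T x = -67.0
  y^{k+1} = 4.2 + 0.2*-67.0 = -9.2
Step 3: y^k = -9.2, reduced costs: (53.0, 39.6)
  x^k = (0.0, 0.0), subgradient = b - a^T x = 21.0
  y^{k+1} = -9.2 + 0.2*21.0 = -5.0
Step 4: y^k = -5.0, reduced costs: (32.0, 27.0)
  x^k = (0.0, 0.0), subgradient = b - a^T x = 21.0
  y^{k+1} = -5.0 + 0.2*21.0 = -0.8
Dual objective at y_4 = -0.8: reduced costs (11.0, 14.4), box minimizer x = (0.0, 0.0)
g(y_4) = b*y + (c1 - a1*y)*x1 + (c2 - a2*y)*x2 = 21*(-0.8) + 11.0*0.0 + 14.4*0.0 = -16.8 + 0.0 + 0.0 = -16.8


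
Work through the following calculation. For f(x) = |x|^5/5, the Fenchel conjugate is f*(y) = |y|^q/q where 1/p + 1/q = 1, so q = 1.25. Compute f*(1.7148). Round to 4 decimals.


The conjugate exponent q satisfies 1/p + 1/q = 1.
p = 5, so q = 5/(5 - 1) = 1.25
|y|^q = 1.7148^1.25 = 1.9623
f*(1.7148) = 1.9623 / 1.25 = 1.5698


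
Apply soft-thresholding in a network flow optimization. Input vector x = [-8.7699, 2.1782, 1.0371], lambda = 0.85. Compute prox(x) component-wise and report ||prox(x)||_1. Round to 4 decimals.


Soft-thresholding with lambda = 0.85:
prox(-8.7699) = sign(-8.7699)*max(|-8.7699| - 0.85, 0) = -7.9199
prox(2.1782) = sign(2.1782)*max(|2.1782| - 0.85, 0) = 1.3282
prox(1.0371) = sign(1.0371)*max(|1.0371| - 0.85, 0) = 0.1871
prox(x) = [-7.9199, 1.3282, 0.1871]
||prox(x)||_1 = 7.9199 + 1.3282 + 0.1871 = 9.4352


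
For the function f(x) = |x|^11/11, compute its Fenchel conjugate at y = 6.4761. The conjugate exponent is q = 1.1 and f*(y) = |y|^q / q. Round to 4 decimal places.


The conjugate exponent q satisfies 1/p + 1/q = 1.
p = 11, so q = 11/(11 - 1) = 1.1
|y|^q = 6.4761^1.1 = 7.8063
f*(6.4761) = 7.8063 / 1.1 = 7.0966


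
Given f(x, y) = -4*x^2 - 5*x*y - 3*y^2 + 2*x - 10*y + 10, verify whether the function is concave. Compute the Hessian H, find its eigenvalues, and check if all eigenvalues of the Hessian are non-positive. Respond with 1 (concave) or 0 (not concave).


The Hessian of f(x,y) = -4*x^2 - 5*x*y - 3*y^2 + 2*x - 10*y + 10 is:
H = [[-8, -5], [-5, -6]]
Trace = -8 - 6 = -14
Determinant = -8*-6 - (-5)^2 = 23
Discriminant = (-14)^2 - 4*23 = 104.0
Eigenvalues: lambda_1 = -12.099, lambda_2 = -1.901
The function is concave.

1


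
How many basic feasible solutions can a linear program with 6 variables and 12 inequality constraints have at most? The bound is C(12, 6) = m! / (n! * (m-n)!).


Each vertex corresponds to some choice of n active constraints out of m, so the number of vertices is at most C(m, n) = m! / (n!(m-n)!).
m = 12, n = 6
Numerator: 12 * 11 * 10 * 9 * 8 * 7
Denominator: 6! = 720
C(12, 6) = 924


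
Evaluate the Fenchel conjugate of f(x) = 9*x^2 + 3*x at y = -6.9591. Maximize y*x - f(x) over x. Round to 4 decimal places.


f*(y) = sup_x {y*x - a*x^2 - b*x} = sup_x {(y-b)*x - a*x^2}
FOC: (y - b) - 2a*x = 0 => x* = (y - b)/(2a)
x* = (-6.9591 - 3)/(2*9) = -0.5533
f*(-6.9591) = (y-b)^2/(4a) = (-6.9591 - 3)^2/(4*9)
= 99.1837/36 = 2.7551


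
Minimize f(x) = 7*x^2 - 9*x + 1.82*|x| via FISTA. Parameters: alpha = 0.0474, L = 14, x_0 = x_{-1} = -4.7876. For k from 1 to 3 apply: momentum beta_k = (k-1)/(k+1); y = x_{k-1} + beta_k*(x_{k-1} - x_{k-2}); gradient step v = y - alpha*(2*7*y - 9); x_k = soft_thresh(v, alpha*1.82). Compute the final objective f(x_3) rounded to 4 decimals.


FISTA on f(x) = 7*x^2 - 9*x + 1.82*|x|
L = 14, alpha = 0.0474
Iteration 1: beta = 0.0, y = -4.7876 + 0.0*(-4.7876 + 4.7876) = -4.7876
  grad(y) = -76.0264, v = y - alpha*grad = -1.1839
  prox(v) = soft_thresh(-1.1839, 0.0863) = -1.0977
Iteration 2: beta = 0.3333, y = -1.0977 + 0.3333*(-1.0977 + 4.7876) = 0.1323
  grad(y) = -7.1479, v = y - alpha*grad = 0.4711
  prox(v) = soft_thresh(0.4711, 0.0863) = 0.3848
Iteration 3: beta = 0.5, y = 0.3848 + 0.5*(0.3848 + 1.0977) = 1.1261
  grad(y) = 6.7653, v = y - alpha*grad = 0.8054
  prox(v) = soft_thresh(0.8054, 0.0863) = 0.7191
f(x_3) = 7*0.7191^2 - 9*0.7191 + 1.82*|0.7191| = -1.5433


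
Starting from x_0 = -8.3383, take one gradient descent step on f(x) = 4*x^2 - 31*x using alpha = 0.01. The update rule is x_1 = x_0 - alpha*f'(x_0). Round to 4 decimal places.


We compute the gradient at x_0 and apply the update.
f'(x) = 8*x - 31
f'(-8.3383) = 8*-8.3383 - 31 = -97.7064
x_1 = -8.3383 - 0.01*-97.7064 = -7.3612


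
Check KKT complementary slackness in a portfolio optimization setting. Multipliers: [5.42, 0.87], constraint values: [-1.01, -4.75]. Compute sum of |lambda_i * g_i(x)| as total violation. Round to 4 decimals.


KKT complementary slackness check:
lambda_1 * g_1 = 5.42 * -1.01 = -5.4742
lambda_2 * g_2 = 0.87 * -4.75 = -4.1325
Total violation = 5.4742 + 4.1325 = 9.6067


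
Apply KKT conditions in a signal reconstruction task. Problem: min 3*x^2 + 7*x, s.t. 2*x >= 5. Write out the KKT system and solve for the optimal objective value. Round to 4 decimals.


Step 1: Try lambda = 0 (constraint inactive).
x_unc = -7/(2*3) = -1.1667
Check: 2*-1.1667 = -2.3334 < 5 -- violated!
Step 2: Constraint must be active: 2*x = 5
x* = 5/2 = 2.5
lambda = (2*3*2.5 + 7)/2 = 11.0
Step 3: Compute optimal value.
f(x*) = 3*2.5^2 + 7*2.5 = 36.25


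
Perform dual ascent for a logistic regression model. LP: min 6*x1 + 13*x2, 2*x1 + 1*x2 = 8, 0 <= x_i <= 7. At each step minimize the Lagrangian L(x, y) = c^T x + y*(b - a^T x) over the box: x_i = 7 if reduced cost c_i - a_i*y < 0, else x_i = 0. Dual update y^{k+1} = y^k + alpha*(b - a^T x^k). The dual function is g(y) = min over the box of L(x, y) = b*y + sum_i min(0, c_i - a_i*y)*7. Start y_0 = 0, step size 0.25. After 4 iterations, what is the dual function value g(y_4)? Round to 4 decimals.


Dual ascent for LP: min 6*x1 + 13*x2, 2*x1 + 1*x2 = 8, 0 <= x_i <= 7
Step 1: y^k = 0.0, reduced costs: (6.0, 13.0)
  x^k = (0.0, 0.0), subgradient = b - a^T x = 8.0
  y^{k+1} = 0.0 + 0.25*8.0 = 2.0
Step 2: y^k = 2.0, reduced costs: (2.0, 11.0)
  x^k = (0.0, 0.0), subgradient = b - a^T x = 8.0
  y^{k+1} = 2.0 + 0.25*8.0 = 4.0
Step 3: y^k = 4.0, reduced costs: (-2.0, 9.0)
  x^k = (7.0, 0.0), subgradient = b - a^T x = -6.0
  y^{k+1} = 4.0 + 0.25*-6.0 = 2.5
Step 4: y^k = 2.5, reduced costs: (1.0, 10.5)
  x^k = (0.0, 0.0), subgradient = b - a^T x = 8.0
  y^{k+1} = 2.5 + 0.25*8.0 = 4.5
Dual objective at y_4 = 4.5: reduced costs (-3.0, 8.5), box minimizer x = (7.0, 0.0)
g(y_4) = b*y + (c1 - a1*y)*x1 + (c2 - a2*y)*x2 = 8*4.5 + (-3.0)*7.0 + 8.5*0.0 = 36.0 - 21.0 + 0.0 = 15.0


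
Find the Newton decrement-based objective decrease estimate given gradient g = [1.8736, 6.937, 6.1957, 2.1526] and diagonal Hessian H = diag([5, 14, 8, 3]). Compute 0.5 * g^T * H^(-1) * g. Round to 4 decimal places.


Step 1: H is diagonal, so H^(-1) * g = [0.3747, 0.4955, 0.7745, 0.7175].
Step 2: g^T H^(-1) g = sum_i g_i^2 / H_ii
  = (1.8736)^2/5 + (6.937)^2/14 + (6.1957)^2/8 + (2.1526)^2/3
  = 0.7021 + 3.4373 + 4.7983 + 1.5446 = 10.4823
Step 3: Objective decrease = 0.5 * g^T H^(-1) g = 5.2411


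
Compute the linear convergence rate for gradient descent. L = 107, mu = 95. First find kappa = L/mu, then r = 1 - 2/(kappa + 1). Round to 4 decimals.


Step 1: Compute the condition number.
kappa = L/mu = 107/95 = 1.1263
Step 2: Compute the convergence rate.
r = 1 - 2/(kappa + 1) = 1 - 2*mu/(L + mu) = (L - mu)/(L + mu) = 12/202 = 0.0594


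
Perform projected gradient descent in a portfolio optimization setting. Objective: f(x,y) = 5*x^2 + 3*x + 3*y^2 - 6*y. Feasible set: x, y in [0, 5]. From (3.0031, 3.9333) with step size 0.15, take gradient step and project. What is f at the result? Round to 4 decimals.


Step 1: Compute gradient at (3.0031, 3.9333).
grad_x = 2*5*3.0031 + 3 = 33.031
grad_y = 2*3*3.9333 - 6 = 17.5998
Step 2: Gradient step.
x_raw = 3.0031 - 0.15*33.031 = -1.9516
y_raw = 3.9333 - 0.15*17.5998 = 1.2933
Step 3: Project onto [0, 5].
x_proj = clip(-1.9516) = 0.0
y_proj = clip(1.2933) = 1.2933
Step 4: Evaluate f.
f(0.0, 1.2933) = -2.7419
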